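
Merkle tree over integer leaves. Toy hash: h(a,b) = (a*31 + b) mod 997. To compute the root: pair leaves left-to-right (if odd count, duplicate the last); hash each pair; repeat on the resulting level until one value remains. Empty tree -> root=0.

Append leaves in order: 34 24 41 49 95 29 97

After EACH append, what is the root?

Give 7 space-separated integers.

After append 34 (leaves=[34]):
  L0: [34]
  root=34
After append 24 (leaves=[34, 24]):
  L0: [34, 24]
  L1: h(34,24)=(34*31+24)%997=81 -> [81]
  root=81
After append 41 (leaves=[34, 24, 41]):
  L0: [34, 24, 41]
  L1: h(34,24)=(34*31+24)%997=81 h(41,41)=(41*31+41)%997=315 -> [81, 315]
  L2: h(81,315)=(81*31+315)%997=832 -> [832]
  root=832
After append 49 (leaves=[34, 24, 41, 49]):
  L0: [34, 24, 41, 49]
  L1: h(34,24)=(34*31+24)%997=81 h(41,49)=(41*31+49)%997=323 -> [81, 323]
  L2: h(81,323)=(81*31+323)%997=840 -> [840]
  root=840
After append 95 (leaves=[34, 24, 41, 49, 95]):
  L0: [34, 24, 41, 49, 95]
  L1: h(34,24)=(34*31+24)%997=81 h(41,49)=(41*31+49)%997=323 h(95,95)=(95*31+95)%997=49 -> [81, 323, 49]
  L2: h(81,323)=(81*31+323)%997=840 h(49,49)=(49*31+49)%997=571 -> [840, 571]
  L3: h(840,571)=(840*31+571)%997=689 -> [689]
  root=689
After append 29 (leaves=[34, 24, 41, 49, 95, 29]):
  L0: [34, 24, 41, 49, 95, 29]
  L1: h(34,24)=(34*31+24)%997=81 h(41,49)=(41*31+49)%997=323 h(95,29)=(95*31+29)%997=980 -> [81, 323, 980]
  L2: h(81,323)=(81*31+323)%997=840 h(980,980)=(980*31+980)%997=453 -> [840, 453]
  L3: h(840,453)=(840*31+453)%997=571 -> [571]
  root=571
After append 97 (leaves=[34, 24, 41, 49, 95, 29, 97]):
  L0: [34, 24, 41, 49, 95, 29, 97]
  L1: h(34,24)=(34*31+24)%997=81 h(41,49)=(41*31+49)%997=323 h(95,29)=(95*31+29)%997=980 h(97,97)=(97*31+97)%997=113 -> [81, 323, 980, 113]
  L2: h(81,323)=(81*31+323)%997=840 h(980,113)=(980*31+113)%997=583 -> [840, 583]
  L3: h(840,583)=(840*31+583)%997=701 -> [701]
  root=701

Answer: 34 81 832 840 689 571 701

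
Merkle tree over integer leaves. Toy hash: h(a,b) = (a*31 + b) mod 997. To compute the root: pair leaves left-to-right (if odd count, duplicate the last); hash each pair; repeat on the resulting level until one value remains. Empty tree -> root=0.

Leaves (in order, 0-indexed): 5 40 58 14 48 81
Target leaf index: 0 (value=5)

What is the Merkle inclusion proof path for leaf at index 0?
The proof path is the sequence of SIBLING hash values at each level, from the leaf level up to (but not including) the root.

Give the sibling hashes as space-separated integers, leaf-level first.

L0 (leaves): [5, 40, 58, 14, 48, 81], target index=0
L1: h(5,40)=(5*31+40)%997=195 [pair 0] h(58,14)=(58*31+14)%997=815 [pair 1] h(48,81)=(48*31+81)%997=572 [pair 2] -> [195, 815, 572]
  Sibling for proof at L0: 40
L2: h(195,815)=(195*31+815)%997=878 [pair 0] h(572,572)=(572*31+572)%997=358 [pair 1] -> [878, 358]
  Sibling for proof at L1: 815
L3: h(878,358)=(878*31+358)%997=657 [pair 0] -> [657]
  Sibling for proof at L2: 358
Root: 657
Proof path (sibling hashes from leaf to root): [40, 815, 358]

Answer: 40 815 358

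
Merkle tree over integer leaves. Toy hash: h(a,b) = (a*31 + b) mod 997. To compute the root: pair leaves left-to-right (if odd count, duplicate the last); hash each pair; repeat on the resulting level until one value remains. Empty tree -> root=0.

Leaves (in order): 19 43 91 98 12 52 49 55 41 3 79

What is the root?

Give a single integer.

Answer: 545

Derivation:
L0: [19, 43, 91, 98, 12, 52, 49, 55, 41, 3, 79]
L1: h(19,43)=(19*31+43)%997=632 h(91,98)=(91*31+98)%997=925 h(12,52)=(12*31+52)%997=424 h(49,55)=(49*31+55)%997=577 h(41,3)=(41*31+3)%997=277 h(79,79)=(79*31+79)%997=534 -> [632, 925, 424, 577, 277, 534]
L2: h(632,925)=(632*31+925)%997=577 h(424,577)=(424*31+577)%997=760 h(277,534)=(277*31+534)%997=148 -> [577, 760, 148]
L3: h(577,760)=(577*31+760)%997=701 h(148,148)=(148*31+148)%997=748 -> [701, 748]
L4: h(701,748)=(701*31+748)%997=545 -> [545]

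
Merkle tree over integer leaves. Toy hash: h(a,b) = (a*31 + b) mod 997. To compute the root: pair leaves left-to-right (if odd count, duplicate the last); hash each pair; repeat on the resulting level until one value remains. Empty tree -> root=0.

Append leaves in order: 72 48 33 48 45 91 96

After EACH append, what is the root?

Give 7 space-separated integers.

Answer: 72 286 949 964 192 667 259

Derivation:
After append 72 (leaves=[72]):
  L0: [72]
  root=72
After append 48 (leaves=[72, 48]):
  L0: [72, 48]
  L1: h(72,48)=(72*31+48)%997=286 -> [286]
  root=286
After append 33 (leaves=[72, 48, 33]):
  L0: [72, 48, 33]
  L1: h(72,48)=(72*31+48)%997=286 h(33,33)=(33*31+33)%997=59 -> [286, 59]
  L2: h(286,59)=(286*31+59)%997=949 -> [949]
  root=949
After append 48 (leaves=[72, 48, 33, 48]):
  L0: [72, 48, 33, 48]
  L1: h(72,48)=(72*31+48)%997=286 h(33,48)=(33*31+48)%997=74 -> [286, 74]
  L2: h(286,74)=(286*31+74)%997=964 -> [964]
  root=964
After append 45 (leaves=[72, 48, 33, 48, 45]):
  L0: [72, 48, 33, 48, 45]
  L1: h(72,48)=(72*31+48)%997=286 h(33,48)=(33*31+48)%997=74 h(45,45)=(45*31+45)%997=443 -> [286, 74, 443]
  L2: h(286,74)=(286*31+74)%997=964 h(443,443)=(443*31+443)%997=218 -> [964, 218]
  L3: h(964,218)=(964*31+218)%997=192 -> [192]
  root=192
After append 91 (leaves=[72, 48, 33, 48, 45, 91]):
  L0: [72, 48, 33, 48, 45, 91]
  L1: h(72,48)=(72*31+48)%997=286 h(33,48)=(33*31+48)%997=74 h(45,91)=(45*31+91)%997=489 -> [286, 74, 489]
  L2: h(286,74)=(286*31+74)%997=964 h(489,489)=(489*31+489)%997=693 -> [964, 693]
  L3: h(964,693)=(964*31+693)%997=667 -> [667]
  root=667
After append 96 (leaves=[72, 48, 33, 48, 45, 91, 96]):
  L0: [72, 48, 33, 48, 45, 91, 96]
  L1: h(72,48)=(72*31+48)%997=286 h(33,48)=(33*31+48)%997=74 h(45,91)=(45*31+91)%997=489 h(96,96)=(96*31+96)%997=81 -> [286, 74, 489, 81]
  L2: h(286,74)=(286*31+74)%997=964 h(489,81)=(489*31+81)%997=285 -> [964, 285]
  L3: h(964,285)=(964*31+285)%997=259 -> [259]
  root=259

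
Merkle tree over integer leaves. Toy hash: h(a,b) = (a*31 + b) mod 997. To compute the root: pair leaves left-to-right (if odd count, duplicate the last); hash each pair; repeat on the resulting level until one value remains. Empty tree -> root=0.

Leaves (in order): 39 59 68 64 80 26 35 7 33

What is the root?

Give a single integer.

Answer: 290

Derivation:
L0: [39, 59, 68, 64, 80, 26, 35, 7, 33]
L1: h(39,59)=(39*31+59)%997=271 h(68,64)=(68*31+64)%997=178 h(80,26)=(80*31+26)%997=512 h(35,7)=(35*31+7)%997=95 h(33,33)=(33*31+33)%997=59 -> [271, 178, 512, 95, 59]
L2: h(271,178)=(271*31+178)%997=603 h(512,95)=(512*31+95)%997=15 h(59,59)=(59*31+59)%997=891 -> [603, 15, 891]
L3: h(603,15)=(603*31+15)%997=762 h(891,891)=(891*31+891)%997=596 -> [762, 596]
L4: h(762,596)=(762*31+596)%997=290 -> [290]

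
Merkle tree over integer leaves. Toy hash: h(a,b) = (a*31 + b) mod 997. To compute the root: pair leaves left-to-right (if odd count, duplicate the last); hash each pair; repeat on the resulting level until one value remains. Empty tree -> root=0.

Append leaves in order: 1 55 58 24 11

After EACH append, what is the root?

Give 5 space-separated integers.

Answer: 1 86 534 500 842

Derivation:
After append 1 (leaves=[1]):
  L0: [1]
  root=1
After append 55 (leaves=[1, 55]):
  L0: [1, 55]
  L1: h(1,55)=(1*31+55)%997=86 -> [86]
  root=86
After append 58 (leaves=[1, 55, 58]):
  L0: [1, 55, 58]
  L1: h(1,55)=(1*31+55)%997=86 h(58,58)=(58*31+58)%997=859 -> [86, 859]
  L2: h(86,859)=(86*31+859)%997=534 -> [534]
  root=534
After append 24 (leaves=[1, 55, 58, 24]):
  L0: [1, 55, 58, 24]
  L1: h(1,55)=(1*31+55)%997=86 h(58,24)=(58*31+24)%997=825 -> [86, 825]
  L2: h(86,825)=(86*31+825)%997=500 -> [500]
  root=500
After append 11 (leaves=[1, 55, 58, 24, 11]):
  L0: [1, 55, 58, 24, 11]
  L1: h(1,55)=(1*31+55)%997=86 h(58,24)=(58*31+24)%997=825 h(11,11)=(11*31+11)%997=352 -> [86, 825, 352]
  L2: h(86,825)=(86*31+825)%997=500 h(352,352)=(352*31+352)%997=297 -> [500, 297]
  L3: h(500,297)=(500*31+297)%997=842 -> [842]
  root=842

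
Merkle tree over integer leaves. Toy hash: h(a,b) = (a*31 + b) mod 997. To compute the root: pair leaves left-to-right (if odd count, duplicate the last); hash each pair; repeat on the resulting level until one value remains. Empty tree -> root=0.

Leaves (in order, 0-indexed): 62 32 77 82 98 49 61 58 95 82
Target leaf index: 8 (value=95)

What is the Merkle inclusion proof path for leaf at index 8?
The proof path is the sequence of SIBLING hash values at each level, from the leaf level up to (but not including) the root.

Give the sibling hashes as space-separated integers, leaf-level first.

Answer: 82 36 155 153

Derivation:
L0 (leaves): [62, 32, 77, 82, 98, 49, 61, 58, 95, 82], target index=8
L1: h(62,32)=(62*31+32)%997=957 [pair 0] h(77,82)=(77*31+82)%997=475 [pair 1] h(98,49)=(98*31+49)%997=96 [pair 2] h(61,58)=(61*31+58)%997=952 [pair 3] h(95,82)=(95*31+82)%997=36 [pair 4] -> [957, 475, 96, 952, 36]
  Sibling for proof at L0: 82
L2: h(957,475)=(957*31+475)%997=232 [pair 0] h(96,952)=(96*31+952)%997=937 [pair 1] h(36,36)=(36*31+36)%997=155 [pair 2] -> [232, 937, 155]
  Sibling for proof at L1: 36
L3: h(232,937)=(232*31+937)%997=153 [pair 0] h(155,155)=(155*31+155)%997=972 [pair 1] -> [153, 972]
  Sibling for proof at L2: 155
L4: h(153,972)=(153*31+972)%997=730 [pair 0] -> [730]
  Sibling for proof at L3: 153
Root: 730
Proof path (sibling hashes from leaf to root): [82, 36, 155, 153]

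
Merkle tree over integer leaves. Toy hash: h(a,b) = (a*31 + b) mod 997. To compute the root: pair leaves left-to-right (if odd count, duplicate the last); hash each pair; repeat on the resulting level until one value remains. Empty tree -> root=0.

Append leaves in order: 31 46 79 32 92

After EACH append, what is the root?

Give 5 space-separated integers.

After append 31 (leaves=[31]):
  L0: [31]
  root=31
After append 46 (leaves=[31, 46]):
  L0: [31, 46]
  L1: h(31,46)=(31*31+46)%997=10 -> [10]
  root=10
After append 79 (leaves=[31, 46, 79]):
  L0: [31, 46, 79]
  L1: h(31,46)=(31*31+46)%997=10 h(79,79)=(79*31+79)%997=534 -> [10, 534]
  L2: h(10,534)=(10*31+534)%997=844 -> [844]
  root=844
After append 32 (leaves=[31, 46, 79, 32]):
  L0: [31, 46, 79, 32]
  L1: h(31,46)=(31*31+46)%997=10 h(79,32)=(79*31+32)%997=487 -> [10, 487]
  L2: h(10,487)=(10*31+487)%997=797 -> [797]
  root=797
After append 92 (leaves=[31, 46, 79, 32, 92]):
  L0: [31, 46, 79, 32, 92]
  L1: h(31,46)=(31*31+46)%997=10 h(79,32)=(79*31+32)%997=487 h(92,92)=(92*31+92)%997=950 -> [10, 487, 950]
  L2: h(10,487)=(10*31+487)%997=797 h(950,950)=(950*31+950)%997=490 -> [797, 490]
  L3: h(797,490)=(797*31+490)%997=272 -> [272]
  root=272

Answer: 31 10 844 797 272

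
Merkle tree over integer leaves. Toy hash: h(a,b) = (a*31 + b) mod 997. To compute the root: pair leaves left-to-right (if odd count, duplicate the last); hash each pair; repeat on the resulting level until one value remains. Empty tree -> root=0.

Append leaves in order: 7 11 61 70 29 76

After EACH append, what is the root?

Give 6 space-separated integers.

Answer: 7 228 47 56 525 35

Derivation:
After append 7 (leaves=[7]):
  L0: [7]
  root=7
After append 11 (leaves=[7, 11]):
  L0: [7, 11]
  L1: h(7,11)=(7*31+11)%997=228 -> [228]
  root=228
After append 61 (leaves=[7, 11, 61]):
  L0: [7, 11, 61]
  L1: h(7,11)=(7*31+11)%997=228 h(61,61)=(61*31+61)%997=955 -> [228, 955]
  L2: h(228,955)=(228*31+955)%997=47 -> [47]
  root=47
After append 70 (leaves=[7, 11, 61, 70]):
  L0: [7, 11, 61, 70]
  L1: h(7,11)=(7*31+11)%997=228 h(61,70)=(61*31+70)%997=964 -> [228, 964]
  L2: h(228,964)=(228*31+964)%997=56 -> [56]
  root=56
After append 29 (leaves=[7, 11, 61, 70, 29]):
  L0: [7, 11, 61, 70, 29]
  L1: h(7,11)=(7*31+11)%997=228 h(61,70)=(61*31+70)%997=964 h(29,29)=(29*31+29)%997=928 -> [228, 964, 928]
  L2: h(228,964)=(228*31+964)%997=56 h(928,928)=(928*31+928)%997=783 -> [56, 783]
  L3: h(56,783)=(56*31+783)%997=525 -> [525]
  root=525
After append 76 (leaves=[7, 11, 61, 70, 29, 76]):
  L0: [7, 11, 61, 70, 29, 76]
  L1: h(7,11)=(7*31+11)%997=228 h(61,70)=(61*31+70)%997=964 h(29,76)=(29*31+76)%997=975 -> [228, 964, 975]
  L2: h(228,964)=(228*31+964)%997=56 h(975,975)=(975*31+975)%997=293 -> [56, 293]
  L3: h(56,293)=(56*31+293)%997=35 -> [35]
  root=35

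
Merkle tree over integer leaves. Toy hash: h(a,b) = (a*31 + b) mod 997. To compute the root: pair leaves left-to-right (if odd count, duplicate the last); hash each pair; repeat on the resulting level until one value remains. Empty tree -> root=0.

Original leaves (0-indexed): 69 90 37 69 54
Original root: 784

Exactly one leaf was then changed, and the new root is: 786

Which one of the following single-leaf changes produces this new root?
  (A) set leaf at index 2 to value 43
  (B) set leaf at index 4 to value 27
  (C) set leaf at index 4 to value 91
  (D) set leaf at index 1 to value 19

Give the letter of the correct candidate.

Original leaves: [69, 90, 37, 69, 54]
Target new root: 786
Try each candidate change and compute the resulting root:
Candidate A: set leaf[2] = 43 -> leaves = [69, 90, 43, 69, 54]
  L0: [69, 90, 43, 69, 54]
  L1: h(69,90)=(69*31+90)%997=235 h(43,69)=(43*31+69)%997=405 h(54,54)=(54*31+54)%997=731 -> [235, 405, 731]
  L2: h(235,405)=(235*31+405)%997=711 h(731,731)=(731*31+731)%997=461 -> [711, 461]
  L3: h(711,461)=(711*31+461)%997=568 -> [568]
  root = 568 != target 786
Candidate B: set leaf[4] = 27 -> leaves = [69, 90, 37, 69, 27]
  L0: [69, 90, 37, 69, 27]
  L1: h(69,90)=(69*31+90)%997=235 h(37,69)=(37*31+69)%997=219 h(27,27)=(27*31+27)%997=864 -> [235, 219, 864]
  L2: h(235,219)=(235*31+219)%997=525 h(864,864)=(864*31+864)%997=729 -> [525, 729]
  L3: h(525,729)=(525*31+729)%997=55 -> [55]
  root = 55 != target 786
Candidate C: set leaf[4] = 91 -> leaves = [69, 90, 37, 69, 91]
  L0: [69, 90, 37, 69, 91]
  L1: h(69,90)=(69*31+90)%997=235 h(37,69)=(37*31+69)%997=219 h(91,91)=(91*31+91)%997=918 -> [235, 219, 918]
  L2: h(235,219)=(235*31+219)%997=525 h(918,918)=(918*31+918)%997=463 -> [525, 463]
  L3: h(525,463)=(525*31+463)%997=786 -> [786]
  root = 786 == target 786  ** MATCH **
Candidate D: set leaf[1] = 19 -> leaves = [69, 19, 37, 69, 54]
  L0: [69, 19, 37, 69, 54]
  L1: h(69,19)=(69*31+19)%997=164 h(37,69)=(37*31+69)%997=219 h(54,54)=(54*31+54)%997=731 -> [164, 219, 731]
  L2: h(164,219)=(164*31+219)%997=318 h(731,731)=(731*31+731)%997=461 -> [318, 461]
  L3: h(318,461)=(318*31+461)%997=349 -> [349]
  root = 349 != target 786
Candidate C produces the target root.

Answer: C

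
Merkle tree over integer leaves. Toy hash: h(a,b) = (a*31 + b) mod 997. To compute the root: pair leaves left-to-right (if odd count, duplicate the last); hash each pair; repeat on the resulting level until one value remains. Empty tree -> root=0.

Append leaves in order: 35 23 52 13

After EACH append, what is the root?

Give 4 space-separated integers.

Answer: 35 111 120 81

Derivation:
After append 35 (leaves=[35]):
  L0: [35]
  root=35
After append 23 (leaves=[35, 23]):
  L0: [35, 23]
  L1: h(35,23)=(35*31+23)%997=111 -> [111]
  root=111
After append 52 (leaves=[35, 23, 52]):
  L0: [35, 23, 52]
  L1: h(35,23)=(35*31+23)%997=111 h(52,52)=(52*31+52)%997=667 -> [111, 667]
  L2: h(111,667)=(111*31+667)%997=120 -> [120]
  root=120
After append 13 (leaves=[35, 23, 52, 13]):
  L0: [35, 23, 52, 13]
  L1: h(35,23)=(35*31+23)%997=111 h(52,13)=(52*31+13)%997=628 -> [111, 628]
  L2: h(111,628)=(111*31+628)%997=81 -> [81]
  root=81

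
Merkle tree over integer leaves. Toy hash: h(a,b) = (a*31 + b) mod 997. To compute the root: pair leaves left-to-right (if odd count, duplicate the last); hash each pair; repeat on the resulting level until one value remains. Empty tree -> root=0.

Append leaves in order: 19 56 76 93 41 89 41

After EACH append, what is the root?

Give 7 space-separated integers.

After append 19 (leaves=[19]):
  L0: [19]
  root=19
After append 56 (leaves=[19, 56]):
  L0: [19, 56]
  L1: h(19,56)=(19*31+56)%997=645 -> [645]
  root=645
After append 76 (leaves=[19, 56, 76]):
  L0: [19, 56, 76]
  L1: h(19,56)=(19*31+56)%997=645 h(76,76)=(76*31+76)%997=438 -> [645, 438]
  L2: h(645,438)=(645*31+438)%997=493 -> [493]
  root=493
After append 93 (leaves=[19, 56, 76, 93]):
  L0: [19, 56, 76, 93]
  L1: h(19,56)=(19*31+56)%997=645 h(76,93)=(76*31+93)%997=455 -> [645, 455]
  L2: h(645,455)=(645*31+455)%997=510 -> [510]
  root=510
After append 41 (leaves=[19, 56, 76, 93, 41]):
  L0: [19, 56, 76, 93, 41]
  L1: h(19,56)=(19*31+56)%997=645 h(76,93)=(76*31+93)%997=455 h(41,41)=(41*31+41)%997=315 -> [645, 455, 315]
  L2: h(645,455)=(645*31+455)%997=510 h(315,315)=(315*31+315)%997=110 -> [510, 110]
  L3: h(510,110)=(510*31+110)%997=965 -> [965]
  root=965
After append 89 (leaves=[19, 56, 76, 93, 41, 89]):
  L0: [19, 56, 76, 93, 41, 89]
  L1: h(19,56)=(19*31+56)%997=645 h(76,93)=(76*31+93)%997=455 h(41,89)=(41*31+89)%997=363 -> [645, 455, 363]
  L2: h(645,455)=(645*31+455)%997=510 h(363,363)=(363*31+363)%997=649 -> [510, 649]
  L3: h(510,649)=(510*31+649)%997=507 -> [507]
  root=507
After append 41 (leaves=[19, 56, 76, 93, 41, 89, 41]):
  L0: [19, 56, 76, 93, 41, 89, 41]
  L1: h(19,56)=(19*31+56)%997=645 h(76,93)=(76*31+93)%997=455 h(41,89)=(41*31+89)%997=363 h(41,41)=(41*31+41)%997=315 -> [645, 455, 363, 315]
  L2: h(645,455)=(645*31+455)%997=510 h(363,315)=(363*31+315)%997=601 -> [510, 601]
  L3: h(510,601)=(510*31+601)%997=459 -> [459]
  root=459

Answer: 19 645 493 510 965 507 459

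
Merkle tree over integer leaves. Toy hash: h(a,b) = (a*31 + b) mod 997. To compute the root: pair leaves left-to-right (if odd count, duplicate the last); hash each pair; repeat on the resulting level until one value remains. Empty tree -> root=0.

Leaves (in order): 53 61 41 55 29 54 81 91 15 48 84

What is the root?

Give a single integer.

Answer: 927

Derivation:
L0: [53, 61, 41, 55, 29, 54, 81, 91, 15, 48, 84]
L1: h(53,61)=(53*31+61)%997=707 h(41,55)=(41*31+55)%997=329 h(29,54)=(29*31+54)%997=953 h(81,91)=(81*31+91)%997=608 h(15,48)=(15*31+48)%997=513 h(84,84)=(84*31+84)%997=694 -> [707, 329, 953, 608, 513, 694]
L2: h(707,329)=(707*31+329)%997=312 h(953,608)=(953*31+608)%997=241 h(513,694)=(513*31+694)%997=645 -> [312, 241, 645]
L3: h(312,241)=(312*31+241)%997=940 h(645,645)=(645*31+645)%997=700 -> [940, 700]
L4: h(940,700)=(940*31+700)%997=927 -> [927]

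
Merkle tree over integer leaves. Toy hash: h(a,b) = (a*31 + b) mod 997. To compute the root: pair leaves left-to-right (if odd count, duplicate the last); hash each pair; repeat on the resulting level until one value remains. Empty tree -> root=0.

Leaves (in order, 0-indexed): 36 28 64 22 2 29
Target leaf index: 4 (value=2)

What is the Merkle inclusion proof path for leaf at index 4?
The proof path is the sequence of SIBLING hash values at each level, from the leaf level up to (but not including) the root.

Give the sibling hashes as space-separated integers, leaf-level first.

L0 (leaves): [36, 28, 64, 22, 2, 29], target index=4
L1: h(36,28)=(36*31+28)%997=147 [pair 0] h(64,22)=(64*31+22)%997=12 [pair 1] h(2,29)=(2*31+29)%997=91 [pair 2] -> [147, 12, 91]
  Sibling for proof at L0: 29
L2: h(147,12)=(147*31+12)%997=581 [pair 0] h(91,91)=(91*31+91)%997=918 [pair 1] -> [581, 918]
  Sibling for proof at L1: 91
L3: h(581,918)=(581*31+918)%997=983 [pair 0] -> [983]
  Sibling for proof at L2: 581
Root: 983
Proof path (sibling hashes from leaf to root): [29, 91, 581]

Answer: 29 91 581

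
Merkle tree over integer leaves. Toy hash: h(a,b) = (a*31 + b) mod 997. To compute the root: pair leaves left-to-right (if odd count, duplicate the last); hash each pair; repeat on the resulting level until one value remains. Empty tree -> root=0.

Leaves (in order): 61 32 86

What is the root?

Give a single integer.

Answer: 551

Derivation:
L0: [61, 32, 86]
L1: h(61,32)=(61*31+32)%997=926 h(86,86)=(86*31+86)%997=758 -> [926, 758]
L2: h(926,758)=(926*31+758)%997=551 -> [551]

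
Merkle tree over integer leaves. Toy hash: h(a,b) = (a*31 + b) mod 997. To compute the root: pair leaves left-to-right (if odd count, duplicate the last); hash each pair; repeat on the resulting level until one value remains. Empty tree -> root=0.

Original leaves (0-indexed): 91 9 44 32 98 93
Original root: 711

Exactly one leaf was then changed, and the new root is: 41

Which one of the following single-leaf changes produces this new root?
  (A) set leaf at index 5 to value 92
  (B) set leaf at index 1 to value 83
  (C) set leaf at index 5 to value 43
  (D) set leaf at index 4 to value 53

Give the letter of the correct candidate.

Answer: B

Derivation:
Original leaves: [91, 9, 44, 32, 98, 93]
Target new root: 41
Try each candidate change and compute the resulting root:
Candidate A: set leaf[5] = 92 -> leaves = [91, 9, 44, 32, 98, 92]
  L0: [91, 9, 44, 32, 98, 92]
  L1: h(91,9)=(91*31+9)%997=836 h(44,32)=(44*31+32)%997=399 h(98,92)=(98*31+92)%997=139 -> [836, 399, 139]
  L2: h(836,399)=(836*31+399)%997=393 h(139,139)=(139*31+139)%997=460 -> [393, 460]
  L3: h(393,460)=(393*31+460)%997=679 -> [679]
  root = 679 != target 41
Candidate B: set leaf[1] = 83 -> leaves = [91, 83, 44, 32, 98, 93]
  L0: [91, 83, 44, 32, 98, 93]
  L1: h(91,83)=(91*31+83)%997=910 h(44,32)=(44*31+32)%997=399 h(98,93)=(98*31+93)%997=140 -> [910, 399, 140]
  L2: h(910,399)=(910*31+399)%997=693 h(140,140)=(140*31+140)%997=492 -> [693, 492]
  L3: h(693,492)=(693*31+492)%997=41 -> [41]
  root = 41 == target 41  ** MATCH **
Candidate C: set leaf[5] = 43 -> leaves = [91, 9, 44, 32, 98, 43]
  L0: [91, 9, 44, 32, 98, 43]
  L1: h(91,9)=(91*31+9)%997=836 h(44,32)=(44*31+32)%997=399 h(98,43)=(98*31+43)%997=90 -> [836, 399, 90]
  L2: h(836,399)=(836*31+399)%997=393 h(90,90)=(90*31+90)%997=886 -> [393, 886]
  L3: h(393,886)=(393*31+886)%997=108 -> [108]
  root = 108 != target 41
Candidate D: set leaf[4] = 53 -> leaves = [91, 9, 44, 32, 53, 93]
  L0: [91, 9, 44, 32, 53, 93]
  L1: h(91,9)=(91*31+9)%997=836 h(44,32)=(44*31+32)%997=399 h(53,93)=(53*31+93)%997=739 -> [836, 399, 739]
  L2: h(836,399)=(836*31+399)%997=393 h(739,739)=(739*31+739)%997=717 -> [393, 717]
  L3: h(393,717)=(393*31+717)%997=936 -> [936]
  root = 936 != target 41
Candidate B produces the target root.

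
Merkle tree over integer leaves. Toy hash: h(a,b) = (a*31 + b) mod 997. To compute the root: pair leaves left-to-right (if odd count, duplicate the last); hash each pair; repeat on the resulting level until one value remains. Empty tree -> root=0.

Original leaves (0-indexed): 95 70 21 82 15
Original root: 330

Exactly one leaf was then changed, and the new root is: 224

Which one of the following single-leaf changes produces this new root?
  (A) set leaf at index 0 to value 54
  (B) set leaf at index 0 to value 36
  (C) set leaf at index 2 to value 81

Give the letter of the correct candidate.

Original leaves: [95, 70, 21, 82, 15]
Target new root: 224
Try each candidate change and compute the resulting root:
Candidate A: set leaf[0] = 54 -> leaves = [54, 70, 21, 82, 15]
  L0: [54, 70, 21, 82, 15]
  L1: h(54,70)=(54*31+70)%997=747 h(21,82)=(21*31+82)%997=733 h(15,15)=(15*31+15)%997=480 -> [747, 733, 480]
  L2: h(747,733)=(747*31+733)%997=959 h(480,480)=(480*31+480)%997=405 -> [959, 405]
  L3: h(959,405)=(959*31+405)%997=224 -> [224]
  root = 224 == target 224  ** MATCH **
Candidate B: set leaf[0] = 36 -> leaves = [36, 70, 21, 82, 15]
  L0: [36, 70, 21, 82, 15]
  L1: h(36,70)=(36*31+70)%997=189 h(21,82)=(21*31+82)%997=733 h(15,15)=(15*31+15)%997=480 -> [189, 733, 480]
  L2: h(189,733)=(189*31+733)%997=610 h(480,480)=(480*31+480)%997=405 -> [610, 405]
  L3: h(610,405)=(610*31+405)%997=372 -> [372]
  root = 372 != target 224
Candidate C: set leaf[2] = 81 -> leaves = [95, 70, 81, 82, 15]
  L0: [95, 70, 81, 82, 15]
  L1: h(95,70)=(95*31+70)%997=24 h(81,82)=(81*31+82)%997=599 h(15,15)=(15*31+15)%997=480 -> [24, 599, 480]
  L2: h(24,599)=(24*31+599)%997=346 h(480,480)=(480*31+480)%997=405 -> [346, 405]
  L3: h(346,405)=(346*31+405)%997=164 -> [164]
  root = 164 != target 224
Candidate A produces the target root.

Answer: A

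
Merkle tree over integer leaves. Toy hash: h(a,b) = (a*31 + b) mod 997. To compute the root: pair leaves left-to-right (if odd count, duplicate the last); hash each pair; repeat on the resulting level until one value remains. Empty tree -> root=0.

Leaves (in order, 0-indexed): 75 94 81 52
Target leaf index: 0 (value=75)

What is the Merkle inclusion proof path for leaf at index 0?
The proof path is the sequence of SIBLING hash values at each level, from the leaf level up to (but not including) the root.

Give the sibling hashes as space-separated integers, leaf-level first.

L0 (leaves): [75, 94, 81, 52], target index=0
L1: h(75,94)=(75*31+94)%997=425 [pair 0] h(81,52)=(81*31+52)%997=569 [pair 1] -> [425, 569]
  Sibling for proof at L0: 94
L2: h(425,569)=(425*31+569)%997=783 [pair 0] -> [783]
  Sibling for proof at L1: 569
Root: 783
Proof path (sibling hashes from leaf to root): [94, 569]

Answer: 94 569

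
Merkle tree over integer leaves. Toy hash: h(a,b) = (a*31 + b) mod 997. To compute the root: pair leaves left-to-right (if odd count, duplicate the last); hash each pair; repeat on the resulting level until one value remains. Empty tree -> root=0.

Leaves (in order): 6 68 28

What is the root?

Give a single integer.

Answer: 794

Derivation:
L0: [6, 68, 28]
L1: h(6,68)=(6*31+68)%997=254 h(28,28)=(28*31+28)%997=896 -> [254, 896]
L2: h(254,896)=(254*31+896)%997=794 -> [794]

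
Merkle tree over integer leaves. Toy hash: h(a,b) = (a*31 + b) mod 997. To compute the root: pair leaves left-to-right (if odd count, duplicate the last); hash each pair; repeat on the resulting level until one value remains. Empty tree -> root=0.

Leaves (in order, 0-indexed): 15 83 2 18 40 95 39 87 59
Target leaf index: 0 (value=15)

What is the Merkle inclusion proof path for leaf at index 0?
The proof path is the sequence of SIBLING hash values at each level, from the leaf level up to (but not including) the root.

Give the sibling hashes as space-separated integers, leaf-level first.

Answer: 83 80 807 129

Derivation:
L0 (leaves): [15, 83, 2, 18, 40, 95, 39, 87, 59], target index=0
L1: h(15,83)=(15*31+83)%997=548 [pair 0] h(2,18)=(2*31+18)%997=80 [pair 1] h(40,95)=(40*31+95)%997=338 [pair 2] h(39,87)=(39*31+87)%997=299 [pair 3] h(59,59)=(59*31+59)%997=891 [pair 4] -> [548, 80, 338, 299, 891]
  Sibling for proof at L0: 83
L2: h(548,80)=(548*31+80)%997=119 [pair 0] h(338,299)=(338*31+299)%997=807 [pair 1] h(891,891)=(891*31+891)%997=596 [pair 2] -> [119, 807, 596]
  Sibling for proof at L1: 80
L3: h(119,807)=(119*31+807)%997=508 [pair 0] h(596,596)=(596*31+596)%997=129 [pair 1] -> [508, 129]
  Sibling for proof at L2: 807
L4: h(508,129)=(508*31+129)%997=922 [pair 0] -> [922]
  Sibling for proof at L3: 129
Root: 922
Proof path (sibling hashes from leaf to root): [83, 80, 807, 129]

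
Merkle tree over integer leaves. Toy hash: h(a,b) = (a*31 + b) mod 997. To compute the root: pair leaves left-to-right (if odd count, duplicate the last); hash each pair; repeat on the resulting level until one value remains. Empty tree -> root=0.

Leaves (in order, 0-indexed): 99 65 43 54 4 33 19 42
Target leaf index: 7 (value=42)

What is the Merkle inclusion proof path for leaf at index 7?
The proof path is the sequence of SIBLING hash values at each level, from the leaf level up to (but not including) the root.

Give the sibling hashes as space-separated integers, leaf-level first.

L0 (leaves): [99, 65, 43, 54, 4, 33, 19, 42], target index=7
L1: h(99,65)=(99*31+65)%997=143 [pair 0] h(43,54)=(43*31+54)%997=390 [pair 1] h(4,33)=(4*31+33)%997=157 [pair 2] h(19,42)=(19*31+42)%997=631 [pair 3] -> [143, 390, 157, 631]
  Sibling for proof at L0: 19
L2: h(143,390)=(143*31+390)%997=835 [pair 0] h(157,631)=(157*31+631)%997=513 [pair 1] -> [835, 513]
  Sibling for proof at L1: 157
L3: h(835,513)=(835*31+513)%997=476 [pair 0] -> [476]
  Sibling for proof at L2: 835
Root: 476
Proof path (sibling hashes from leaf to root): [19, 157, 835]

Answer: 19 157 835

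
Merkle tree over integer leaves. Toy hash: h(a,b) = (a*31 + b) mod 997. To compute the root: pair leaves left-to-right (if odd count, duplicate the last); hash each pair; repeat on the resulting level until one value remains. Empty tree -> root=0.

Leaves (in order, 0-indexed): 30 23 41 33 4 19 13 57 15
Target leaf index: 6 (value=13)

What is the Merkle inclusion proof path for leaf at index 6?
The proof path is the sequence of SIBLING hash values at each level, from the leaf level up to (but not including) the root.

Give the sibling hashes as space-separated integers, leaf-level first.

Answer: 57 143 937 996

Derivation:
L0 (leaves): [30, 23, 41, 33, 4, 19, 13, 57, 15], target index=6
L1: h(30,23)=(30*31+23)%997=953 [pair 0] h(41,33)=(41*31+33)%997=307 [pair 1] h(4,19)=(4*31+19)%997=143 [pair 2] h(13,57)=(13*31+57)%997=460 [pair 3] h(15,15)=(15*31+15)%997=480 [pair 4] -> [953, 307, 143, 460, 480]
  Sibling for proof at L0: 57
L2: h(953,307)=(953*31+307)%997=937 [pair 0] h(143,460)=(143*31+460)%997=905 [pair 1] h(480,480)=(480*31+480)%997=405 [pair 2] -> [937, 905, 405]
  Sibling for proof at L1: 143
L3: h(937,905)=(937*31+905)%997=42 [pair 0] h(405,405)=(405*31+405)%997=996 [pair 1] -> [42, 996]
  Sibling for proof at L2: 937
L4: h(42,996)=(42*31+996)%997=304 [pair 0] -> [304]
  Sibling for proof at L3: 996
Root: 304
Proof path (sibling hashes from leaf to root): [57, 143, 937, 996]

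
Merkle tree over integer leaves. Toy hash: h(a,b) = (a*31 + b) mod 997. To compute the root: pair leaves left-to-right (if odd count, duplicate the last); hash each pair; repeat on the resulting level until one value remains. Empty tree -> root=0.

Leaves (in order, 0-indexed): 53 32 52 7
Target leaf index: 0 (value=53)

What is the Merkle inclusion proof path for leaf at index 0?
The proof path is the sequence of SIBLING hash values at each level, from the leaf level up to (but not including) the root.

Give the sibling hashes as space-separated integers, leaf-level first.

Answer: 32 622

Derivation:
L0 (leaves): [53, 32, 52, 7], target index=0
L1: h(53,32)=(53*31+32)%997=678 [pair 0] h(52,7)=(52*31+7)%997=622 [pair 1] -> [678, 622]
  Sibling for proof at L0: 32
L2: h(678,622)=(678*31+622)%997=703 [pair 0] -> [703]
  Sibling for proof at L1: 622
Root: 703
Proof path (sibling hashes from leaf to root): [32, 622]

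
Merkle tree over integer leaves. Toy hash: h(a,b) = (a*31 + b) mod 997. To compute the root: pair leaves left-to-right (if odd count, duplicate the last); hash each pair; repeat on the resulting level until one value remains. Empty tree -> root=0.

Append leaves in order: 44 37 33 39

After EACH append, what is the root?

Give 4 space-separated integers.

Answer: 44 404 619 625

Derivation:
After append 44 (leaves=[44]):
  L0: [44]
  root=44
After append 37 (leaves=[44, 37]):
  L0: [44, 37]
  L1: h(44,37)=(44*31+37)%997=404 -> [404]
  root=404
After append 33 (leaves=[44, 37, 33]):
  L0: [44, 37, 33]
  L1: h(44,37)=(44*31+37)%997=404 h(33,33)=(33*31+33)%997=59 -> [404, 59]
  L2: h(404,59)=(404*31+59)%997=619 -> [619]
  root=619
After append 39 (leaves=[44, 37, 33, 39]):
  L0: [44, 37, 33, 39]
  L1: h(44,37)=(44*31+37)%997=404 h(33,39)=(33*31+39)%997=65 -> [404, 65]
  L2: h(404,65)=(404*31+65)%997=625 -> [625]
  root=625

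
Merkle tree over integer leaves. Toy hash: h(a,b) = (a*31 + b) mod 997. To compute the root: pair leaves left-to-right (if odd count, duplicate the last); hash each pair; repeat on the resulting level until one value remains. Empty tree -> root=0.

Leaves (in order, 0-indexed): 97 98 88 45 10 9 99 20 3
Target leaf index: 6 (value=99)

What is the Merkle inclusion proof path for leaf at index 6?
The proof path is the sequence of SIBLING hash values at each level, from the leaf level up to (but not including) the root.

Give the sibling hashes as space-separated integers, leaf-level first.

Answer: 20 319 325 598

Derivation:
L0 (leaves): [97, 98, 88, 45, 10, 9, 99, 20, 3], target index=6
L1: h(97,98)=(97*31+98)%997=114 [pair 0] h(88,45)=(88*31+45)%997=779 [pair 1] h(10,9)=(10*31+9)%997=319 [pair 2] h(99,20)=(99*31+20)%997=98 [pair 3] h(3,3)=(3*31+3)%997=96 [pair 4] -> [114, 779, 319, 98, 96]
  Sibling for proof at L0: 20
L2: h(114,779)=(114*31+779)%997=325 [pair 0] h(319,98)=(319*31+98)%997=17 [pair 1] h(96,96)=(96*31+96)%997=81 [pair 2] -> [325, 17, 81]
  Sibling for proof at L1: 319
L3: h(325,17)=(325*31+17)%997=122 [pair 0] h(81,81)=(81*31+81)%997=598 [pair 1] -> [122, 598]
  Sibling for proof at L2: 325
L4: h(122,598)=(122*31+598)%997=392 [pair 0] -> [392]
  Sibling for proof at L3: 598
Root: 392
Proof path (sibling hashes from leaf to root): [20, 319, 325, 598]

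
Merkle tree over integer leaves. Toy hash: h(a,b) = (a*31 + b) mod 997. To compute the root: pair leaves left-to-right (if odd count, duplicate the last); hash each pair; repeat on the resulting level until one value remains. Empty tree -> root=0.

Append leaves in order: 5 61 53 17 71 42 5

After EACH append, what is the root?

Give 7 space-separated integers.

Answer: 5 216 416 380 736 805 716

Derivation:
After append 5 (leaves=[5]):
  L0: [5]
  root=5
After append 61 (leaves=[5, 61]):
  L0: [5, 61]
  L1: h(5,61)=(5*31+61)%997=216 -> [216]
  root=216
After append 53 (leaves=[5, 61, 53]):
  L0: [5, 61, 53]
  L1: h(5,61)=(5*31+61)%997=216 h(53,53)=(53*31+53)%997=699 -> [216, 699]
  L2: h(216,699)=(216*31+699)%997=416 -> [416]
  root=416
After append 17 (leaves=[5, 61, 53, 17]):
  L0: [5, 61, 53, 17]
  L1: h(5,61)=(5*31+61)%997=216 h(53,17)=(53*31+17)%997=663 -> [216, 663]
  L2: h(216,663)=(216*31+663)%997=380 -> [380]
  root=380
After append 71 (leaves=[5, 61, 53, 17, 71]):
  L0: [5, 61, 53, 17, 71]
  L1: h(5,61)=(5*31+61)%997=216 h(53,17)=(53*31+17)%997=663 h(71,71)=(71*31+71)%997=278 -> [216, 663, 278]
  L2: h(216,663)=(216*31+663)%997=380 h(278,278)=(278*31+278)%997=920 -> [380, 920]
  L3: h(380,920)=(380*31+920)%997=736 -> [736]
  root=736
After append 42 (leaves=[5, 61, 53, 17, 71, 42]):
  L0: [5, 61, 53, 17, 71, 42]
  L1: h(5,61)=(5*31+61)%997=216 h(53,17)=(53*31+17)%997=663 h(71,42)=(71*31+42)%997=249 -> [216, 663, 249]
  L2: h(216,663)=(216*31+663)%997=380 h(249,249)=(249*31+249)%997=989 -> [380, 989]
  L3: h(380,989)=(380*31+989)%997=805 -> [805]
  root=805
After append 5 (leaves=[5, 61, 53, 17, 71, 42, 5]):
  L0: [5, 61, 53, 17, 71, 42, 5]
  L1: h(5,61)=(5*31+61)%997=216 h(53,17)=(53*31+17)%997=663 h(71,42)=(71*31+42)%997=249 h(5,5)=(5*31+5)%997=160 -> [216, 663, 249, 160]
  L2: h(216,663)=(216*31+663)%997=380 h(249,160)=(249*31+160)%997=900 -> [380, 900]
  L3: h(380,900)=(380*31+900)%997=716 -> [716]
  root=716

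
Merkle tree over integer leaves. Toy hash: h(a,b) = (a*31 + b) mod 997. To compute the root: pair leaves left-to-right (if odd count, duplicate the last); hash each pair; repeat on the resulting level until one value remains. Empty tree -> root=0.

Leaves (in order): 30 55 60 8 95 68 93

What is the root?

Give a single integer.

Answer: 184

Derivation:
L0: [30, 55, 60, 8, 95, 68, 93]
L1: h(30,55)=(30*31+55)%997=985 h(60,8)=(60*31+8)%997=871 h(95,68)=(95*31+68)%997=22 h(93,93)=(93*31+93)%997=982 -> [985, 871, 22, 982]
L2: h(985,871)=(985*31+871)%997=499 h(22,982)=(22*31+982)%997=667 -> [499, 667]
L3: h(499,667)=(499*31+667)%997=184 -> [184]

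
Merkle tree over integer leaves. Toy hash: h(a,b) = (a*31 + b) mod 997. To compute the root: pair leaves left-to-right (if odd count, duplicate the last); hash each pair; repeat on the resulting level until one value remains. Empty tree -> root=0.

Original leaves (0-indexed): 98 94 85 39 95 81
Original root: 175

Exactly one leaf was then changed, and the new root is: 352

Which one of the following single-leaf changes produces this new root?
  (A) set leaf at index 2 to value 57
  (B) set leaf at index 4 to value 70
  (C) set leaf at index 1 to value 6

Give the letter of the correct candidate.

Original leaves: [98, 94, 85, 39, 95, 81]
Target new root: 352
Try each candidate change and compute the resulting root:
Candidate A: set leaf[2] = 57 -> leaves = [98, 94, 57, 39, 95, 81]
  L0: [98, 94, 57, 39, 95, 81]
  L1: h(98,94)=(98*31+94)%997=141 h(57,39)=(57*31+39)%997=809 h(95,81)=(95*31+81)%997=35 -> [141, 809, 35]
  L2: h(141,809)=(141*31+809)%997=195 h(35,35)=(35*31+35)%997=123 -> [195, 123]
  L3: h(195,123)=(195*31+123)%997=186 -> [186]
  root = 186 != target 352
Candidate B: set leaf[4] = 70 -> leaves = [98, 94, 85, 39, 70, 81]
  L0: [98, 94, 85, 39, 70, 81]
  L1: h(98,94)=(98*31+94)%997=141 h(85,39)=(85*31+39)%997=680 h(70,81)=(70*31+81)%997=257 -> [141, 680, 257]
  L2: h(141,680)=(141*31+680)%997=66 h(257,257)=(257*31+257)%997=248 -> [66, 248]
  L3: h(66,248)=(66*31+248)%997=300 -> [300]
  root = 300 != target 352
Candidate C: set leaf[1] = 6 -> leaves = [98, 6, 85, 39, 95, 81]
  L0: [98, 6, 85, 39, 95, 81]
  L1: h(98,6)=(98*31+6)%997=53 h(85,39)=(85*31+39)%997=680 h(95,81)=(95*31+81)%997=35 -> [53, 680, 35]
  L2: h(53,680)=(53*31+680)%997=329 h(35,35)=(35*31+35)%997=123 -> [329, 123]
  L3: h(329,123)=(329*31+123)%997=352 -> [352]
  root = 352 == target 352  ** MATCH **
Candidate C produces the target root.

Answer: C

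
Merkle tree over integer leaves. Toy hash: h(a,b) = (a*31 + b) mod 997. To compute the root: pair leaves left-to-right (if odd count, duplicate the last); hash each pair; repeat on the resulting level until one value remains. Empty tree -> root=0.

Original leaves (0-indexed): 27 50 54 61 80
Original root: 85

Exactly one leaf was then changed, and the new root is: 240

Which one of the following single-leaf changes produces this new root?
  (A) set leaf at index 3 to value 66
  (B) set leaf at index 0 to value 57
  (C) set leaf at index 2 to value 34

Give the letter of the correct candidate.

Answer: A

Derivation:
Original leaves: [27, 50, 54, 61, 80]
Target new root: 240
Try each candidate change and compute the resulting root:
Candidate A: set leaf[3] = 66 -> leaves = [27, 50, 54, 66, 80]
  L0: [27, 50, 54, 66, 80]
  L1: h(27,50)=(27*31+50)%997=887 h(54,66)=(54*31+66)%997=743 h(80,80)=(80*31+80)%997=566 -> [887, 743, 566]
  L2: h(887,743)=(887*31+743)%997=324 h(566,566)=(566*31+566)%997=166 -> [324, 166]
  L3: h(324,166)=(324*31+166)%997=240 -> [240]
  root = 240 == target 240  ** MATCH **
Candidate B: set leaf[0] = 57 -> leaves = [57, 50, 54, 61, 80]
  L0: [57, 50, 54, 61, 80]
  L1: h(57,50)=(57*31+50)%997=820 h(54,61)=(54*31+61)%997=738 h(80,80)=(80*31+80)%997=566 -> [820, 738, 566]
  L2: h(820,738)=(820*31+738)%997=236 h(566,566)=(566*31+566)%997=166 -> [236, 166]
  L3: h(236,166)=(236*31+166)%997=503 -> [503]
  root = 503 != target 240
Candidate C: set leaf[2] = 34 -> leaves = [27, 50, 34, 61, 80]
  L0: [27, 50, 34, 61, 80]
  L1: h(27,50)=(27*31+50)%997=887 h(34,61)=(34*31+61)%997=118 h(80,80)=(80*31+80)%997=566 -> [887, 118, 566]
  L2: h(887,118)=(887*31+118)%997=696 h(566,566)=(566*31+566)%997=166 -> [696, 166]
  L3: h(696,166)=(696*31+166)%997=805 -> [805]
  root = 805 != target 240
Candidate A produces the target root.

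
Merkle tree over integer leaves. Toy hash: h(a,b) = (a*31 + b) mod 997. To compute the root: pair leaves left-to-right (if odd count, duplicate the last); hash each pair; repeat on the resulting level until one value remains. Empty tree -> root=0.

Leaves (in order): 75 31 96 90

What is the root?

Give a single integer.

L0: [75, 31, 96, 90]
L1: h(75,31)=(75*31+31)%997=362 h(96,90)=(96*31+90)%997=75 -> [362, 75]
L2: h(362,75)=(362*31+75)%997=330 -> [330]

Answer: 330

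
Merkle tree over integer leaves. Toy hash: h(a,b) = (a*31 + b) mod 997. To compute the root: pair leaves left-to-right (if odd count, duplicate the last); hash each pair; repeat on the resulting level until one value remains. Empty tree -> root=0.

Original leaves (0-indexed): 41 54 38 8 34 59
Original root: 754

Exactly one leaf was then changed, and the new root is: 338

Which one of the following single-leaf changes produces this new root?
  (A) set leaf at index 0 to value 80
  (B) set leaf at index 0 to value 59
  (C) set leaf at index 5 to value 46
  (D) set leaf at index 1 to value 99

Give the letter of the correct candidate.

Answer: C

Derivation:
Original leaves: [41, 54, 38, 8, 34, 59]
Target new root: 338
Try each candidate change and compute the resulting root:
Candidate A: set leaf[0] = 80 -> leaves = [80, 54, 38, 8, 34, 59]
  L0: [80, 54, 38, 8, 34, 59]
  L1: h(80,54)=(80*31+54)%997=540 h(38,8)=(38*31+8)%997=189 h(34,59)=(34*31+59)%997=116 -> [540, 189, 116]
  L2: h(540,189)=(540*31+189)%997=977 h(116,116)=(116*31+116)%997=721 -> [977, 721]
  L3: h(977,721)=(977*31+721)%997=101 -> [101]
  root = 101 != target 338
Candidate B: set leaf[0] = 59 -> leaves = [59, 54, 38, 8, 34, 59]
  L0: [59, 54, 38, 8, 34, 59]
  L1: h(59,54)=(59*31+54)%997=886 h(38,8)=(38*31+8)%997=189 h(34,59)=(34*31+59)%997=116 -> [886, 189, 116]
  L2: h(886,189)=(886*31+189)%997=736 h(116,116)=(116*31+116)%997=721 -> [736, 721]
  L3: h(736,721)=(736*31+721)%997=606 -> [606]
  root = 606 != target 338
Candidate C: set leaf[5] = 46 -> leaves = [41, 54, 38, 8, 34, 46]
  L0: [41, 54, 38, 8, 34, 46]
  L1: h(41,54)=(41*31+54)%997=328 h(38,8)=(38*31+8)%997=189 h(34,46)=(34*31+46)%997=103 -> [328, 189, 103]
  L2: h(328,189)=(328*31+189)%997=387 h(103,103)=(103*31+103)%997=305 -> [387, 305]
  L3: h(387,305)=(387*31+305)%997=338 -> [338]
  root = 338 == target 338  ** MATCH **
Candidate D: set leaf[1] = 99 -> leaves = [41, 99, 38, 8, 34, 59]
  L0: [41, 99, 38, 8, 34, 59]
  L1: h(41,99)=(41*31+99)%997=373 h(38,8)=(38*31+8)%997=189 h(34,59)=(34*31+59)%997=116 -> [373, 189, 116]
  L2: h(373,189)=(373*31+189)%997=785 h(116,116)=(116*31+116)%997=721 -> [785, 721]
  L3: h(785,721)=(785*31+721)%997=131 -> [131]
  root = 131 != target 338
Candidate C produces the target root.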